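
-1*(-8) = 8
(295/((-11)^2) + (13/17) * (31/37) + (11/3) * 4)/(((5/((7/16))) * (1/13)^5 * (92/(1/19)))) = 329.81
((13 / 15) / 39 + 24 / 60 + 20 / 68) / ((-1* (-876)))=137 / 167535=0.00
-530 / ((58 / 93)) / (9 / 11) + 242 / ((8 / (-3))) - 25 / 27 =-3540269 / 3132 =-1130.35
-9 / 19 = -0.47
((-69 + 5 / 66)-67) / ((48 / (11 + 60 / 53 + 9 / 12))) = -24499801 / 671616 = -36.48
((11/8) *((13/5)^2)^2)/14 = 314171/70000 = 4.49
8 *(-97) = -776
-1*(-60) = 60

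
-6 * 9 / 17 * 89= -4806 / 17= -282.71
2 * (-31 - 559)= -1180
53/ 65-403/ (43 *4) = -17079/ 11180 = -1.53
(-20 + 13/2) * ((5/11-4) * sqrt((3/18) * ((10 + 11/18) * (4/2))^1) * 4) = 117 * sqrt(1146)/11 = 360.07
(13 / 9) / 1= 13 / 9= 1.44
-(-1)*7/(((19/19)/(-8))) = -56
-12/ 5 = -2.40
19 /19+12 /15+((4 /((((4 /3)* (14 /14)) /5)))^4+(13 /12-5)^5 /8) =502755990869 /9953280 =50511.59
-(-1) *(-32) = -32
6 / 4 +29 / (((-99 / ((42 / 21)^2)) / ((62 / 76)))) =2047 / 3762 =0.54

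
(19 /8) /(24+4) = 19 /224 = 0.08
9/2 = 4.50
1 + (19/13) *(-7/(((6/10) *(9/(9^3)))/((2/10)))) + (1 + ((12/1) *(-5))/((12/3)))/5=-18072/65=-278.03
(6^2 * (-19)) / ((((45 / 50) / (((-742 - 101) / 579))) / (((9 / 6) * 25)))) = 8008500 / 193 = 41494.82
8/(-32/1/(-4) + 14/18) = 72/79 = 0.91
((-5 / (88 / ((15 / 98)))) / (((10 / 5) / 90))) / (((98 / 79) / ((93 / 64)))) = -24796125 / 54089728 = -0.46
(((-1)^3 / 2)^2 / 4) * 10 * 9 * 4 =45 / 2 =22.50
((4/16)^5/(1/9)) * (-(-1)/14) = 9/14336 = 0.00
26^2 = 676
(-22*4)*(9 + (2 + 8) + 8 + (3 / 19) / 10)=-225852 / 95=-2377.39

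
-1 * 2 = -2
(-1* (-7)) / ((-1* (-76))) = 7 / 76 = 0.09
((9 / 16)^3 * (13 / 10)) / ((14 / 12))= 28431 / 143360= 0.20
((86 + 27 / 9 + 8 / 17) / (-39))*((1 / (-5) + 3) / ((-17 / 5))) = 546 / 289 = 1.89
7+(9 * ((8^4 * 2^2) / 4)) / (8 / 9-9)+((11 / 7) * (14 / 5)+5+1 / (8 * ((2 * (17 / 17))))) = -26445939 / 5840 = -4528.41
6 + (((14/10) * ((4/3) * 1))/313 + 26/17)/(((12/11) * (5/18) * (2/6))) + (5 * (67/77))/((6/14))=137628622/4389825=31.35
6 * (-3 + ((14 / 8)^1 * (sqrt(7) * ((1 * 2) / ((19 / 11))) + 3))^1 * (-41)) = -9471 * sqrt(7) / 19- 2619 / 2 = -2628.34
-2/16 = -1/8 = -0.12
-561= -561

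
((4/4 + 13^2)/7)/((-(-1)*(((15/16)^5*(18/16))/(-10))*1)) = -570425344/1913625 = -298.09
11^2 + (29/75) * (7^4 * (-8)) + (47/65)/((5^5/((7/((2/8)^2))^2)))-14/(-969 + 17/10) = -43048459009333/5894484375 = -7303.18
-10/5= -2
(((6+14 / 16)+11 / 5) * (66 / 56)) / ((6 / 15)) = 11979 / 448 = 26.74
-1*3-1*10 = -13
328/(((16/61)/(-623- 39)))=-827831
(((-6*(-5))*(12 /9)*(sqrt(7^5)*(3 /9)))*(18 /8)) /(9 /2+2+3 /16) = 581.57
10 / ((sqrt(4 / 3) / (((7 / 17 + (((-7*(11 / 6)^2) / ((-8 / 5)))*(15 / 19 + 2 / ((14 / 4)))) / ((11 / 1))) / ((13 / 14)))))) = 7263865*sqrt(3) / 604656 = 20.81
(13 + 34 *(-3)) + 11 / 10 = -879 / 10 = -87.90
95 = 95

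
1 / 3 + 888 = 2665 / 3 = 888.33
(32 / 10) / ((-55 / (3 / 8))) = -6 / 275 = -0.02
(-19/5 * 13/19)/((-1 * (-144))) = -13/720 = -0.02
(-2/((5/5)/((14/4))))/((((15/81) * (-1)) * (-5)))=-7.56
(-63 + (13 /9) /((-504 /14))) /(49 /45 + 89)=-102125 /145944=-0.70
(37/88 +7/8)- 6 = -207/44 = -4.70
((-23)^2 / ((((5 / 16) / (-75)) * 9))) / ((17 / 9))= -126960 / 17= -7468.24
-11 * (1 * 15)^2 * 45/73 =-111375/73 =-1525.68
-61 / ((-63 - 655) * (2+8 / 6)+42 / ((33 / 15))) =2013 / 78350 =0.03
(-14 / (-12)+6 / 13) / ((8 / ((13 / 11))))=127 / 528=0.24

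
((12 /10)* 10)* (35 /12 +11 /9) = 149 /3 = 49.67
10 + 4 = 14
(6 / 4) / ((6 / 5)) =5 / 4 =1.25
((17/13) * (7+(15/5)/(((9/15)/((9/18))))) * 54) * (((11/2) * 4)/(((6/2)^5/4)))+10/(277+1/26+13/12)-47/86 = 242.43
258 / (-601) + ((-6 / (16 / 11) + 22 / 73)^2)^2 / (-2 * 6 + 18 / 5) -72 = -41053611580551995 / 419447017660416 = -97.88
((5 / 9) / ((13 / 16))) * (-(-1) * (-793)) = -4880 / 9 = -542.22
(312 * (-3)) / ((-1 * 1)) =936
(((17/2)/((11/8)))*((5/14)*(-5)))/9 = -850/693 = -1.23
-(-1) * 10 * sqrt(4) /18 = 10 /9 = 1.11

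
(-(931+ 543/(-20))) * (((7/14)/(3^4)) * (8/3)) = -18077/1215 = -14.88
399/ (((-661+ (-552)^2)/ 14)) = 5586/ 304043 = 0.02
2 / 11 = 0.18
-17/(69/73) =-17.99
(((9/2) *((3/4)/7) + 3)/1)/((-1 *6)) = -65/112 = -0.58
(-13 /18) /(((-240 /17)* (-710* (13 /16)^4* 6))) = -8704 /315873675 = -0.00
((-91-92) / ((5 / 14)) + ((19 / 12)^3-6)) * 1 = -514.43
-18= -18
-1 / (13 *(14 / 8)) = -4 / 91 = -0.04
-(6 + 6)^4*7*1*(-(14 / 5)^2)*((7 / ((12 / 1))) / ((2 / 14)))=116169984 / 25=4646799.36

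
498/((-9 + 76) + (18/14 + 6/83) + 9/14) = 578676/80179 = 7.22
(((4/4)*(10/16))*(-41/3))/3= -205/72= -2.85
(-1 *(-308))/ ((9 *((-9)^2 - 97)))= -2.14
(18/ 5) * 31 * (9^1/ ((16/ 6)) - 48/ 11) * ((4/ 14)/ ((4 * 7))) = -24273/ 21560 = -1.13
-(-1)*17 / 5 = 17 / 5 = 3.40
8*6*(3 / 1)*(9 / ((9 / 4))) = 576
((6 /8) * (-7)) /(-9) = 7 /12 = 0.58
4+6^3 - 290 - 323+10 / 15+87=-916 / 3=-305.33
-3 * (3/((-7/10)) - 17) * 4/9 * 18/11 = 3576/77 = 46.44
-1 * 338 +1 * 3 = -335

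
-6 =-6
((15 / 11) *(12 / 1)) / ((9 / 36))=720 / 11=65.45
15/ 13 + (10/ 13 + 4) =77/ 13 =5.92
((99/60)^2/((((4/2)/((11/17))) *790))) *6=35937/5372000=0.01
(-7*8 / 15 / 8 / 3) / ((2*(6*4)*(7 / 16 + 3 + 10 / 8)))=-0.00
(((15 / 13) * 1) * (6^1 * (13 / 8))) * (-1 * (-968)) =10890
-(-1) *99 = 99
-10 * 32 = -320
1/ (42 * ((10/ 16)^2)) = 32/ 525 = 0.06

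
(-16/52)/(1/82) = -328/13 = -25.23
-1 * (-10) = 10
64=64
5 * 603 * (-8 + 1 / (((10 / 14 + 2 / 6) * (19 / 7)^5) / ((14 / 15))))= -656461990251 / 27237089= -24101.77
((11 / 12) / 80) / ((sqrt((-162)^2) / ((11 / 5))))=121 / 777600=0.00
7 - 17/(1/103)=-1744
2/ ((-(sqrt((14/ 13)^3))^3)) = -28561*sqrt(182)/ 268912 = -1.43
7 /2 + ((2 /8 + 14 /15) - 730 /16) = -4913 /120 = -40.94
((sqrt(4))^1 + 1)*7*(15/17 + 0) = 315/17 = 18.53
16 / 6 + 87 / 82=917 / 246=3.73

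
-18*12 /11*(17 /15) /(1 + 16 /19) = -23256 /1925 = -12.08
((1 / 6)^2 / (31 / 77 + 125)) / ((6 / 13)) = 1001 / 2085696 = 0.00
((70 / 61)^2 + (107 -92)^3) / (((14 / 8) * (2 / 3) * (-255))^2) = 2010124 / 52693081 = 0.04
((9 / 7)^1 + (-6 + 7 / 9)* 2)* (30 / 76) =-2885 / 798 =-3.62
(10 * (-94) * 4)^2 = 14137600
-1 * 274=-274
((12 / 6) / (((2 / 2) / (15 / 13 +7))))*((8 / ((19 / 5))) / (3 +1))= 2120 / 247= 8.58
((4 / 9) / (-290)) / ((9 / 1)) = -2 / 11745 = -0.00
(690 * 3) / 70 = 207 / 7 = 29.57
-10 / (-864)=5 / 432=0.01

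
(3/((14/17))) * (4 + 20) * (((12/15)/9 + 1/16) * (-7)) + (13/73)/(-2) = -135399/1460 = -92.74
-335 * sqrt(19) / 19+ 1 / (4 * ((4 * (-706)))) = -335 * sqrt(19) / 19 -1 / 11296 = -76.85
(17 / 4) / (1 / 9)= 153 / 4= 38.25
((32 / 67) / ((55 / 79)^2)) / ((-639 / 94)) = -18772928 / 129509325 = -0.14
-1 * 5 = -5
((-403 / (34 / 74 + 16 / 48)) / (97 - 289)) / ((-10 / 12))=-44733 / 14080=-3.18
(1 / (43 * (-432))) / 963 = -1 / 17888688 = -0.00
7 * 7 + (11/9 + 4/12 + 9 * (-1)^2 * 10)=1265/9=140.56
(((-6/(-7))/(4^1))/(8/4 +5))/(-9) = -1/294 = -0.00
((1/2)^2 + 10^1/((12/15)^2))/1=15.88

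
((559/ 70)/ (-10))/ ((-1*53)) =559/ 37100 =0.02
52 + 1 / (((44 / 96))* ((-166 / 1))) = 47464 / 913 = 51.99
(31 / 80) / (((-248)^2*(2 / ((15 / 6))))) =1 / 126976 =0.00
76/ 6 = 38/ 3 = 12.67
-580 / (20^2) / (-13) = 29 / 260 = 0.11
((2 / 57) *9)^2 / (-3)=-12 / 361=-0.03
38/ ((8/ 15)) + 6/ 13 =3729/ 52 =71.71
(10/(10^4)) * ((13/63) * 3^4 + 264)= 0.28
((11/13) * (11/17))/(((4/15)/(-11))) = -19965/884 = -22.58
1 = 1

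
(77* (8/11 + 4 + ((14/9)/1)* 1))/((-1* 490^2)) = -311/154350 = -0.00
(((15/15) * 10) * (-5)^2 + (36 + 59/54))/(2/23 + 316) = 356569/392580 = 0.91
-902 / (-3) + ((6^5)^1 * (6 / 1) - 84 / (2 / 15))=138980 / 3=46326.67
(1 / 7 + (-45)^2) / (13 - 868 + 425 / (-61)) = -216184 / 92015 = -2.35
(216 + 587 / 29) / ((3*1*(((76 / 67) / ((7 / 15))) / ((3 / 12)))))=3213119 / 396720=8.10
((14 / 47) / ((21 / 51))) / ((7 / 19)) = 1.96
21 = 21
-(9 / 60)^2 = -9 / 400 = -0.02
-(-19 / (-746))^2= -361 / 556516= -0.00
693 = 693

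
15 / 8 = 1.88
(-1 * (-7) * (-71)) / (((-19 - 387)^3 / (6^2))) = 639 / 2390122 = 0.00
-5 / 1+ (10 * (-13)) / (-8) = 11.25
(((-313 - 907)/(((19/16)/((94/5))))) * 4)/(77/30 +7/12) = -29358080/1197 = -24526.38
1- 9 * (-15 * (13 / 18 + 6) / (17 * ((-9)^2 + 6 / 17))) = 1527 / 922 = 1.66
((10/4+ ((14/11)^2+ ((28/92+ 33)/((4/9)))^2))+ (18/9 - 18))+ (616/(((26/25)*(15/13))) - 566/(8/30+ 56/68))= 597628579303/106767012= 5597.50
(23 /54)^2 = 529 /2916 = 0.18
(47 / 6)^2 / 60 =2209 / 2160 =1.02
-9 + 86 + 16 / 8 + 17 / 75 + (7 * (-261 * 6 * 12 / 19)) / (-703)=89233094 / 1001775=89.07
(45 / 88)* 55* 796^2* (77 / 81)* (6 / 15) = 60985540 / 9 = 6776171.11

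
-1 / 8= -0.12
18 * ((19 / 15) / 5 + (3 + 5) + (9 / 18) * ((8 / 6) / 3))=3814 / 25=152.56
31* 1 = 31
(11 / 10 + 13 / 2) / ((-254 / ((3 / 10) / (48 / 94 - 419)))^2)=377739 / 6239819149369000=0.00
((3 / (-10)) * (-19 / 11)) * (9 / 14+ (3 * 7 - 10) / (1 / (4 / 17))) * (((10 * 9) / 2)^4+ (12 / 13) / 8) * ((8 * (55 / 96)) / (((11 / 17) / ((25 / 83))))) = 38944251814575 / 2658656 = 14648097.31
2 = 2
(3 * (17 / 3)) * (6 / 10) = 51 / 5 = 10.20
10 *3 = 30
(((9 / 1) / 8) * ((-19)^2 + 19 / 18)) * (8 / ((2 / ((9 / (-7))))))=-8379 / 4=-2094.75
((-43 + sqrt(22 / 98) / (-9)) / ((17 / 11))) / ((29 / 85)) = -2365 / 29 - 55 * sqrt(11) / 1827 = -81.65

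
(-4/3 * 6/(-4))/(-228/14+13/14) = -28/215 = -0.13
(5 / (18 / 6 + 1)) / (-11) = -5 / 44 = -0.11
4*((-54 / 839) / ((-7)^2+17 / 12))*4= -10368 / 507595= -0.02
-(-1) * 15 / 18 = 5 / 6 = 0.83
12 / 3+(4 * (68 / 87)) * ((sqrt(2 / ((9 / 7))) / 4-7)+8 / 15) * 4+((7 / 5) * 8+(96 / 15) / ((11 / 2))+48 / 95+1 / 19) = -17441761 / 272745+272 * sqrt(14) / 261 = -60.05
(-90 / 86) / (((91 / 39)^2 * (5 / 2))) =-162 / 2107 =-0.08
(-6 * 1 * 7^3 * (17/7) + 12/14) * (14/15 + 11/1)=-417428/7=-59632.57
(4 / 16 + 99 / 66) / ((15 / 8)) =14 / 15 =0.93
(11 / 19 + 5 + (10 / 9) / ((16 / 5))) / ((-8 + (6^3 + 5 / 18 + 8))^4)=11820006 / 4364065053440419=0.00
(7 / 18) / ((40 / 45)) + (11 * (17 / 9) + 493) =74047 / 144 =514.22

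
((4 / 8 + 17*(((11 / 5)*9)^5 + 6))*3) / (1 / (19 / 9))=327648421.03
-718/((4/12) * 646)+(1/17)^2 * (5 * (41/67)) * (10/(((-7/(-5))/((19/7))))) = -56408197/18026953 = -3.13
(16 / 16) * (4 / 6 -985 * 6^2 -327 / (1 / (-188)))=78050 / 3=26016.67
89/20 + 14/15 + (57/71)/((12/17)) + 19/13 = 221027/27690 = 7.98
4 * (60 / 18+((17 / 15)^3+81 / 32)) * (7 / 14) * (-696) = -22927139 / 2250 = -10189.84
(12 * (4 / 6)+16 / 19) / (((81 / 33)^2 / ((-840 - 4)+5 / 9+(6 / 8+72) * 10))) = -7070756 / 41553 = -170.16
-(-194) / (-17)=-194 / 17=-11.41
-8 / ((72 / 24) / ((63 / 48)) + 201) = -56 / 1423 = -0.04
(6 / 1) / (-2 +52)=3 / 25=0.12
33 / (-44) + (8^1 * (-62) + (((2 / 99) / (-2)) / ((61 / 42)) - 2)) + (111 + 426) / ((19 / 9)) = -37388513 / 152988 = -244.39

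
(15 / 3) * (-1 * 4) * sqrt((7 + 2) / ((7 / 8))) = -120 * sqrt(14) / 7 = -64.14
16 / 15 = 1.07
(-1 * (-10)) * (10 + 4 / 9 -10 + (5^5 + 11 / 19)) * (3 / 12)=7815.06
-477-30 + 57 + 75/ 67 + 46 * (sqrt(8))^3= -30075/ 67 + 736 * sqrt(2)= 591.98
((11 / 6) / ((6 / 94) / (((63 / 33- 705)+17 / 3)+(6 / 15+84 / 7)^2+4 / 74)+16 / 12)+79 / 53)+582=584.87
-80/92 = -20/23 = -0.87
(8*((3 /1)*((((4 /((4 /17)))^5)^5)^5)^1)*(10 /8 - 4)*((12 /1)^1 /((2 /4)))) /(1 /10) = -101360874670779080441203349754973374672070568582595927710581257624300639193401087267126429079656722954686627336706877013679453272787365623155791225024489382880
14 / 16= 7 / 8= 0.88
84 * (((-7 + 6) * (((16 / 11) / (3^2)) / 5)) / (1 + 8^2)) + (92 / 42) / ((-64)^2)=-6340303 / 153753600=-0.04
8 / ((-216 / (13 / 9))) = -0.05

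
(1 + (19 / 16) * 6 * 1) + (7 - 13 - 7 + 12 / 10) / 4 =207 / 40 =5.18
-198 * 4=-792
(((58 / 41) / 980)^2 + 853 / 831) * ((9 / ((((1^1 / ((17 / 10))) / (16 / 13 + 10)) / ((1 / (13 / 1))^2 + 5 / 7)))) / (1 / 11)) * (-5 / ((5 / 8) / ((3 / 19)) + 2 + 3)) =-72075282417915434856 / 92415795900598625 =-779.90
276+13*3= 315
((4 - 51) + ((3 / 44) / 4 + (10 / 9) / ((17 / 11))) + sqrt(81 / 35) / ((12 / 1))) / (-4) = 1245797 / 107712 - 3 * sqrt(35) / 560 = 11.53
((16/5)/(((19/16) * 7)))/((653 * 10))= 128/2171225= 0.00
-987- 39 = -1026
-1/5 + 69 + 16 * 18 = 1784/5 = 356.80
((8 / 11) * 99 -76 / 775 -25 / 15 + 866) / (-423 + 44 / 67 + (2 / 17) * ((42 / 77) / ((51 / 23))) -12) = -2.16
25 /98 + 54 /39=2089 /1274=1.64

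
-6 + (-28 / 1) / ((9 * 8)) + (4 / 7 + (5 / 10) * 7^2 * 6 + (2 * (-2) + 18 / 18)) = 17411 / 126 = 138.18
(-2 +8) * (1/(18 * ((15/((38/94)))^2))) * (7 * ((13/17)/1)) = 32851/25348275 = 0.00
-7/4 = -1.75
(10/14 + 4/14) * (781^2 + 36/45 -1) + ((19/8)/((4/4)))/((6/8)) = 18298919/30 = 609963.97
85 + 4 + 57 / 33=998 / 11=90.73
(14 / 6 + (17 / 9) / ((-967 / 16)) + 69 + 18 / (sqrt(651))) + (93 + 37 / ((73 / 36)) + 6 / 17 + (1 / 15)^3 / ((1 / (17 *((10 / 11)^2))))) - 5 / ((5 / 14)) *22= -2452193350559 / 19602767745 + 6 *sqrt(651) / 217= -124.39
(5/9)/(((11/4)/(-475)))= -9500/99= -95.96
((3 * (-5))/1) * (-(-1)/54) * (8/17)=-20/153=-0.13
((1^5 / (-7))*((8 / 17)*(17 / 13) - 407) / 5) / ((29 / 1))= 5283 / 13195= 0.40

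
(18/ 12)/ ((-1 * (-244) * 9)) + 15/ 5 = 4393/ 1464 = 3.00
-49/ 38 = -1.29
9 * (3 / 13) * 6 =162 / 13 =12.46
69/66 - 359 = -7875/22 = -357.95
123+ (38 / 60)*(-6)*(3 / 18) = 3671 / 30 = 122.37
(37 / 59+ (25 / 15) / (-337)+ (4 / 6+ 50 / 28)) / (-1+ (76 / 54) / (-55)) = -1270920915 / 423945326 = -3.00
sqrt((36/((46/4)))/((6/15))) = 6*sqrt(115)/23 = 2.80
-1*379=-379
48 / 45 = 16 / 15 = 1.07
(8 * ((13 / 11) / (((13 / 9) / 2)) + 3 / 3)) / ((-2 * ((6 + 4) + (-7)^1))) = -116 / 33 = -3.52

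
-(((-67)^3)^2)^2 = -8182718904632857144561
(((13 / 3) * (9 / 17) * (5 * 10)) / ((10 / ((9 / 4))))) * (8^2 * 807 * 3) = 67981680 / 17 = 3998922.35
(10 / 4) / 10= 1 / 4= 0.25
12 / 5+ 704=706.40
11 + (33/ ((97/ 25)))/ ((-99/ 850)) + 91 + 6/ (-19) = 158462/ 5529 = 28.66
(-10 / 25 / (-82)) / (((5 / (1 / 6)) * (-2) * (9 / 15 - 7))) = 0.00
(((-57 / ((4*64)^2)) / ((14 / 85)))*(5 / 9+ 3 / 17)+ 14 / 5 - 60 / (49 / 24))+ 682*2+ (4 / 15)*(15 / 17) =136919922277 / 102359040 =1337.64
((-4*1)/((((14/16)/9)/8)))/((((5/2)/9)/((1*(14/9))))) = -9216/5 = -1843.20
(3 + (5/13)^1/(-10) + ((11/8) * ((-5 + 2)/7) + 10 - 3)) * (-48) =-449.87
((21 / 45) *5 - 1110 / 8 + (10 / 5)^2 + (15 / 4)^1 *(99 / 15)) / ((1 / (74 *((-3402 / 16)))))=6776217 / 4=1694054.25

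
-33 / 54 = -11 / 18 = -0.61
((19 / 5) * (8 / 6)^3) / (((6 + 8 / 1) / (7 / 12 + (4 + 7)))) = 21128 / 2835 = 7.45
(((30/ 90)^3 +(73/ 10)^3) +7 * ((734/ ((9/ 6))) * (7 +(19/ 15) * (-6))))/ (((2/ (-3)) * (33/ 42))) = 28627417/ 9000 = 3180.82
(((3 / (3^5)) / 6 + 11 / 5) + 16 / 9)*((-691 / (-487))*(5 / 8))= 6682661 / 1893456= 3.53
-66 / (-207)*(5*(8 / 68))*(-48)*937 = -3298240 / 391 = -8435.40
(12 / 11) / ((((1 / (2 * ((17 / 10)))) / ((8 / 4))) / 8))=3264 / 55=59.35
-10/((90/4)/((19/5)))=-76/45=-1.69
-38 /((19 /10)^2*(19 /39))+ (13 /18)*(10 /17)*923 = 370.52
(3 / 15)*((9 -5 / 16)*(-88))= -1529 / 10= -152.90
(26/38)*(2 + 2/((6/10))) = 208/57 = 3.65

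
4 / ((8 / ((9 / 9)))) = 1 / 2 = 0.50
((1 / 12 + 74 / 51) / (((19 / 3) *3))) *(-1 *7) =-0.57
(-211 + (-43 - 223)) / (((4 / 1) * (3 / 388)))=-15423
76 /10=38 /5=7.60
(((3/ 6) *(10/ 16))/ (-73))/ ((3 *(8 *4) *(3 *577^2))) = -5/ 111991988736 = -0.00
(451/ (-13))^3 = -91733851/ 2197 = -41754.14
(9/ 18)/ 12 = 1/ 24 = 0.04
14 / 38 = 7 / 19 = 0.37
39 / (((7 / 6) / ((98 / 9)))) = 364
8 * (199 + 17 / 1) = 1728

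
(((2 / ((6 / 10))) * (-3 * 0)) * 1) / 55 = 0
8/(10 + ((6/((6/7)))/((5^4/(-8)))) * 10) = 500/569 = 0.88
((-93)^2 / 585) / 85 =961 / 5525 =0.17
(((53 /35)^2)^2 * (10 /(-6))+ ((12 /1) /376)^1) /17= -739004089 /1438799250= -0.51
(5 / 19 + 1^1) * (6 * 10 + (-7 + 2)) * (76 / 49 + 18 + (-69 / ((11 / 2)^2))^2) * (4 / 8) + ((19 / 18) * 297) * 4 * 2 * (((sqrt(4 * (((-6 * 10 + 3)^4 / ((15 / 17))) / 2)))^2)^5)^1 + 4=76162412761043064549179765641909511701088785203484 / 3872378125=19668123902813097455243930000000000000000.00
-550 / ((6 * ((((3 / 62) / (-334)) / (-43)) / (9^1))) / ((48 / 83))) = -11753860800 / 83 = -141612780.72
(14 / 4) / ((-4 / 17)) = -14.88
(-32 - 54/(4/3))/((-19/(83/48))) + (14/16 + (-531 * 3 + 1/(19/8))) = -2891233/1824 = -1585.11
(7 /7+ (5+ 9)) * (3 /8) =45 /8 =5.62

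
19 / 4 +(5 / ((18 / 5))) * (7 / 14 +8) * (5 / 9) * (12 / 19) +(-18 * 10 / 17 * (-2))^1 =1048919 / 34884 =30.07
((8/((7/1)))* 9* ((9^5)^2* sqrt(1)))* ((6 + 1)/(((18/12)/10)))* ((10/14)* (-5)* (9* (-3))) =1129718145924000/7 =161388306560571.43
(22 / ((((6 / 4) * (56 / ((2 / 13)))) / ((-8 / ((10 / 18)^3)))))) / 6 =-3564 / 11375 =-0.31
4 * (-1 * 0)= 0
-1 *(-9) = 9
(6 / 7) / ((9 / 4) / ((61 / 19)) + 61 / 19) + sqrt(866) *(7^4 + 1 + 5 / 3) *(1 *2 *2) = 27816 / 126931 + 28844 *sqrt(866) / 3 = 282939.46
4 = 4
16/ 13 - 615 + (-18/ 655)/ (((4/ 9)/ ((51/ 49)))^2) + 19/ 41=-4113717342837/ 6705800920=-613.46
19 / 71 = 0.27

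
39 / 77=0.51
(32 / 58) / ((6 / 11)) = 88 / 87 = 1.01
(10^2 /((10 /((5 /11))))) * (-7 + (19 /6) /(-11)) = -12025 /363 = -33.13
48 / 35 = 1.37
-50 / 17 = -2.94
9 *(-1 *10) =-90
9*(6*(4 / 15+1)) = 342 / 5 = 68.40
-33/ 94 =-0.35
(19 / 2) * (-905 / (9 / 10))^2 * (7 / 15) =1089303250 / 243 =4482729.42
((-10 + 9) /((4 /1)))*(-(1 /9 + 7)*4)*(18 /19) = 128 /19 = 6.74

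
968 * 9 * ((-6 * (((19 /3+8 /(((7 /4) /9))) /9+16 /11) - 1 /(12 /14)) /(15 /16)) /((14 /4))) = -65136896 /735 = -88621.63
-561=-561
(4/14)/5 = 2/35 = 0.06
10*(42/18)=23.33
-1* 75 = -75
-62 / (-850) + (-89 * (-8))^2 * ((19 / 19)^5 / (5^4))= 811.18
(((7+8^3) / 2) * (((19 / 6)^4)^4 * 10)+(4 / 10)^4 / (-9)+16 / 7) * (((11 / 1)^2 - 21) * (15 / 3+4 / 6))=18556698066149092013791922663 / 123423558451200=150349724955354.93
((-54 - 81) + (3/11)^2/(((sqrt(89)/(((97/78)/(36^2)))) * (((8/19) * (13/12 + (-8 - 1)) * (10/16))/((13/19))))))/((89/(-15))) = 97 * sqrt(89)/2185245480 + 2025/89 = 22.75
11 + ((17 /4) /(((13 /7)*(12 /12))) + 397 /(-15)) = -13.18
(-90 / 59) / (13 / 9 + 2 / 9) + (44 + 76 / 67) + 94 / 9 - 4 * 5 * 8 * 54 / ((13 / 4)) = -2603.80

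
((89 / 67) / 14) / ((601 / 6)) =267 / 281869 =0.00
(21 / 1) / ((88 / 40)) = 105 / 11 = 9.55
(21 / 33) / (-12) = -7 / 132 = -0.05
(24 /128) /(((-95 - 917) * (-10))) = 3 /161920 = 0.00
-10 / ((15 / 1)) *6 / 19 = -4 / 19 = -0.21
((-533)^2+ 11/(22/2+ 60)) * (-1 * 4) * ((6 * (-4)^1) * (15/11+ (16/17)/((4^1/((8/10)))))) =33054662208/781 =42323511.15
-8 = -8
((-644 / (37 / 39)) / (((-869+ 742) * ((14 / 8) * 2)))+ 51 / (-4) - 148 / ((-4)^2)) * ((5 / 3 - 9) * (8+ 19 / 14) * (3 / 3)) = 138627082 / 98679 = 1404.83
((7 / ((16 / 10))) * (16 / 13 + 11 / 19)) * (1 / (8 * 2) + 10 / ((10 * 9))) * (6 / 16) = 130375 / 252928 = 0.52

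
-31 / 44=-0.70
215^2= 46225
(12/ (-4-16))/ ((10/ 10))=-0.60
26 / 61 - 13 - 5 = -1072 / 61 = -17.57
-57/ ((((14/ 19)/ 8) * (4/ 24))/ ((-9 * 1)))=233928/ 7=33418.29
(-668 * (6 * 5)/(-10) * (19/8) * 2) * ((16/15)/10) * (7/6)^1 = 88844/75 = 1184.59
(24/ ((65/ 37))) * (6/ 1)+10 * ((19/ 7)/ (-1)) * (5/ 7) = 199322/ 3185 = 62.58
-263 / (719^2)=-0.00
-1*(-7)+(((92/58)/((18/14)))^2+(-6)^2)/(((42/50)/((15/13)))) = 362898077/6199011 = 58.54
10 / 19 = 0.53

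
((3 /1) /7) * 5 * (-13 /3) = -65 /7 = -9.29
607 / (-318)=-607 / 318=-1.91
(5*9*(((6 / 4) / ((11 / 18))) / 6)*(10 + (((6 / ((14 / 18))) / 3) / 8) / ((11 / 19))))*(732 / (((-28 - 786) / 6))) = -722843595 / 689458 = -1048.42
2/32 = 1/16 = 0.06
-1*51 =-51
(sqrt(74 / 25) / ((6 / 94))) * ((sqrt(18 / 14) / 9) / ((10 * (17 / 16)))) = 376 * sqrt(518) / 26775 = 0.32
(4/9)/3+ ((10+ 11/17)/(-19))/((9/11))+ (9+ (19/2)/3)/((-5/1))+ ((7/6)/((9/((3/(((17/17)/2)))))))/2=-112553/43605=-2.58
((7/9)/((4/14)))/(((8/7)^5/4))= 823543/147456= 5.59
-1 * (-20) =20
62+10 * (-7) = -8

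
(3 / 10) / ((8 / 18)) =27 / 40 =0.68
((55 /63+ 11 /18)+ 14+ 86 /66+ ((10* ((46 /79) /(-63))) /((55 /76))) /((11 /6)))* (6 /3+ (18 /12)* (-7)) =-342297023 /2408868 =-142.10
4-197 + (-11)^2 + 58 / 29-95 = -165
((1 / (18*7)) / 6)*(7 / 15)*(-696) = -58 / 135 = -0.43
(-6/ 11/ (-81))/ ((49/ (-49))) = -2/ 297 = -0.01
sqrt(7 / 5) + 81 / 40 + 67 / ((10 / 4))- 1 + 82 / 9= sqrt(35) / 5 + 13297 / 360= 38.12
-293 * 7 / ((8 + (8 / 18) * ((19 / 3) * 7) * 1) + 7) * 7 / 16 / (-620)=387639 / 9295040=0.04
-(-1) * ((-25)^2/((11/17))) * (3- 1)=21250/11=1931.82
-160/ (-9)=160/ 9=17.78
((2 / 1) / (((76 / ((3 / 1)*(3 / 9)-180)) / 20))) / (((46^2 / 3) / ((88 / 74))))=-59070 / 371887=-0.16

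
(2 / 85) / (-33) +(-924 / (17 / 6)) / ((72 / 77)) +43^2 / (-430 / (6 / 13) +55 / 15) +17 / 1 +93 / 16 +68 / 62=-326.85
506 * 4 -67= 1957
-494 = -494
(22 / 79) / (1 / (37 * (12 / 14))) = 4884 / 553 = 8.83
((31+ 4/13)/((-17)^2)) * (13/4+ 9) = 19943/15028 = 1.33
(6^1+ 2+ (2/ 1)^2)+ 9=21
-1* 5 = -5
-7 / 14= -0.50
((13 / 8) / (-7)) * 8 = -13 / 7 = -1.86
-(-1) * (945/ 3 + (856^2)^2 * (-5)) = -2684510228165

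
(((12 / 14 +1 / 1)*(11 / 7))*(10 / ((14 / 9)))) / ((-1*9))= -715 / 343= -2.08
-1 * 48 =-48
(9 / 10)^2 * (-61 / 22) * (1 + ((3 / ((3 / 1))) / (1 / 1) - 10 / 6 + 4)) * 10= -21411 / 220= -97.32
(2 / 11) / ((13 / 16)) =32 / 143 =0.22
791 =791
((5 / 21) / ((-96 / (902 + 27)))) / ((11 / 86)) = -199735 / 11088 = -18.01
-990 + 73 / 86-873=-160145 / 86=-1862.15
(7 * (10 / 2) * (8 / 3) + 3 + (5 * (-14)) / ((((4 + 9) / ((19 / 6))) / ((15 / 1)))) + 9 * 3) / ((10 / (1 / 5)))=-1033 / 390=-2.65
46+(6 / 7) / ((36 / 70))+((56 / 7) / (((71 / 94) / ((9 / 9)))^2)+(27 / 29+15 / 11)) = 308673749 / 4824237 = 63.98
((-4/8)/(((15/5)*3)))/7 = -1/126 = -0.01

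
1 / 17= 0.06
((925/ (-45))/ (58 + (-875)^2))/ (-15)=37/ 20673441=0.00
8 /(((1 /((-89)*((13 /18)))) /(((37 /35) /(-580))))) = 42809 /45675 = 0.94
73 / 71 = 1.03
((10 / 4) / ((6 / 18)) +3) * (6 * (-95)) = -5985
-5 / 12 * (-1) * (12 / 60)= 0.08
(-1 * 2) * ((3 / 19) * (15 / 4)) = -45 / 38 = -1.18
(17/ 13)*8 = 136/ 13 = 10.46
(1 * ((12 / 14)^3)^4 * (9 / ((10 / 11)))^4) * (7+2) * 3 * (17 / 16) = 374911276488061104 / 8650804500625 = 43338.31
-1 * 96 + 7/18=-1721/18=-95.61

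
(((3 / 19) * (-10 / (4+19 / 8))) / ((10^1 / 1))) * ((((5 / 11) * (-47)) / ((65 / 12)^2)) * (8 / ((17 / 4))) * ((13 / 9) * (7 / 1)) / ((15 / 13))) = 1347584 / 4530075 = 0.30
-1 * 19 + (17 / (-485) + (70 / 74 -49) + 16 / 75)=-18001286 / 269175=-66.88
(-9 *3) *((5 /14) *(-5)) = 675 /14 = 48.21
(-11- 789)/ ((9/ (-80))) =64000/ 9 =7111.11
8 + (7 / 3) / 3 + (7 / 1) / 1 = 15.78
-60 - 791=-851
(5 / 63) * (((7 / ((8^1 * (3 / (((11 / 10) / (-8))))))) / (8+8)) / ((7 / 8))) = -11 / 48384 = -0.00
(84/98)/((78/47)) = 47/91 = 0.52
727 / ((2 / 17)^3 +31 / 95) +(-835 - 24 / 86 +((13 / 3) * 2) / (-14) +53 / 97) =6173848826812 / 4468980411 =1381.49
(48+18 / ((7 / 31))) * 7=894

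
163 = 163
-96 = -96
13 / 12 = 1.08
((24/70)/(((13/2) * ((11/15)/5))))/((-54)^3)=-5/2189187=-0.00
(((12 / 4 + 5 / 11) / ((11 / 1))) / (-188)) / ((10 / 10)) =-19 / 11374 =-0.00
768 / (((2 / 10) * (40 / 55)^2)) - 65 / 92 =667855 / 92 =7259.29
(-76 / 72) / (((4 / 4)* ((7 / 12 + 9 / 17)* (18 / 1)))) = -323 / 6129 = -0.05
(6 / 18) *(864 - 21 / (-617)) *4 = 710812 / 617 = 1152.05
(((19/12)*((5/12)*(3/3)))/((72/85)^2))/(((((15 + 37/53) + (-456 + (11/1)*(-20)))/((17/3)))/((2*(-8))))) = 618423875/4898320128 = 0.13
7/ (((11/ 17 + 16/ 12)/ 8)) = 2856/ 101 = 28.28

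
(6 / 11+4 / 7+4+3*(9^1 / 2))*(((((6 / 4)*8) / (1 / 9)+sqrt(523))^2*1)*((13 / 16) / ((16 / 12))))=3018951*sqrt(523) / 1232+194666433 / 1408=194297.16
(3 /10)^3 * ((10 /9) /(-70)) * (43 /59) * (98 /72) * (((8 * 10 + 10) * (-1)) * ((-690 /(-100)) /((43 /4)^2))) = 1449 /634250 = 0.00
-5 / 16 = -0.31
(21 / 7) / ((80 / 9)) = 27 / 80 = 0.34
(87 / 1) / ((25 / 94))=8178 / 25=327.12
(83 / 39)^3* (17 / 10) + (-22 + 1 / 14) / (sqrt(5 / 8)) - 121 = -62055611 / 593190 - 307* sqrt(10) / 35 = -132.35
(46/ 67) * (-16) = -736/ 67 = -10.99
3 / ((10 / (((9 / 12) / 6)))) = 3 / 80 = 0.04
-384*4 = -1536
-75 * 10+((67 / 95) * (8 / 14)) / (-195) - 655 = -182193643 / 129675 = -1405.00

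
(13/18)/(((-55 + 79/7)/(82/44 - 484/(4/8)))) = 15.96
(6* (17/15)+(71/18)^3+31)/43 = 2891803/1253880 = 2.31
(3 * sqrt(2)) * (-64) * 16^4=-12582912 * sqrt(2)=-17794924.80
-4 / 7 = -0.57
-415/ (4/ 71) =-7366.25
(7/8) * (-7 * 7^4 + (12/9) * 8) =-352723/24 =-14696.79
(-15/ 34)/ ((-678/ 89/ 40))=4450/ 1921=2.32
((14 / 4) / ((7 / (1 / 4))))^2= 1 / 64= 0.02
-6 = -6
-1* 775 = -775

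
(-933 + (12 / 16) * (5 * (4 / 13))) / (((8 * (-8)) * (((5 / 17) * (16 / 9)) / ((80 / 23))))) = 926721 / 9568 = 96.86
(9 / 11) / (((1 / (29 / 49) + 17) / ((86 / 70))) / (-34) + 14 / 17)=11223 / 5159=2.18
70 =70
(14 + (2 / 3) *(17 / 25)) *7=7588 / 75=101.17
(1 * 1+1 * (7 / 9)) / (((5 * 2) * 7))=8 / 315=0.03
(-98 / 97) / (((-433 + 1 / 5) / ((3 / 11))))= 735 / 1154494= 0.00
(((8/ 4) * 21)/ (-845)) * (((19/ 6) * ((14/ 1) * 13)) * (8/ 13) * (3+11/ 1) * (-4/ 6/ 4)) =104272/ 2535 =41.13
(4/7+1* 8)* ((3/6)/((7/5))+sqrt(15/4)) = 150/49+30* sqrt(15)/7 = 19.66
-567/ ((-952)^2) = -0.00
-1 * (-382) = 382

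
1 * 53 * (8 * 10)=4240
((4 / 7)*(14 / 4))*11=22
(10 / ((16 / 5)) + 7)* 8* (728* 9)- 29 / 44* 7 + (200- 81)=23356361 / 44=530826.39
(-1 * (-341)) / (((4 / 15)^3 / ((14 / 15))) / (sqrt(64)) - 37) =-537075 / 58271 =-9.22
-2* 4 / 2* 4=-16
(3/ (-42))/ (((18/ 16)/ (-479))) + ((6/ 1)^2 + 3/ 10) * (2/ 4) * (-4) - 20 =-19589/ 315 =-62.19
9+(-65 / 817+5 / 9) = 69677 / 7353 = 9.48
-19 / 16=-1.19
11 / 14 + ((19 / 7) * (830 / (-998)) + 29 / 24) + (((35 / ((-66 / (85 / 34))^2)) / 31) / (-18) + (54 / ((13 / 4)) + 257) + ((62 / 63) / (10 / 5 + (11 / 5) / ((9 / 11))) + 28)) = 28092013023484651 / 93155061007008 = 301.56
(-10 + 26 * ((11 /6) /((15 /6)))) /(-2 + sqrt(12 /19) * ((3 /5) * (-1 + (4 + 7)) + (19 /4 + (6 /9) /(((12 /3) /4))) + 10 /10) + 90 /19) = -537472 /1946855 + 770032 * sqrt(57) /5840565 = 0.72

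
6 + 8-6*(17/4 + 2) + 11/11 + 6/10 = -219/10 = -21.90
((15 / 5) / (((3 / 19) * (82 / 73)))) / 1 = 1387 / 82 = 16.91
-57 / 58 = -0.98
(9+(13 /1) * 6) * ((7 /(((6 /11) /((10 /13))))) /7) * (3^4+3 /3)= 130790 /13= 10060.77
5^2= 25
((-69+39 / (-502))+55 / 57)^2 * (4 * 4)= 15194076569764 / 204690249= 74229.61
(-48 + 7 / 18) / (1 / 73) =-62561 / 18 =-3475.61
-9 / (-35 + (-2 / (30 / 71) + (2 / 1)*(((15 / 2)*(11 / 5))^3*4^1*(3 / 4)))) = -540 / 1614781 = -0.00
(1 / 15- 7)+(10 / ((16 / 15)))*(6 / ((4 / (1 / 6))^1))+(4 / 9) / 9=-58841 / 12960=-4.54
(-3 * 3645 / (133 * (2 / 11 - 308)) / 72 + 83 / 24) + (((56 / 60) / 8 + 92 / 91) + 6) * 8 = 42491160133 / 702527280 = 60.48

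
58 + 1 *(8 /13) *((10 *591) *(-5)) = -235646 /13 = -18126.62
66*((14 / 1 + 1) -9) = 396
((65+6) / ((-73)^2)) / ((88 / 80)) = 0.01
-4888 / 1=-4888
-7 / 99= -0.07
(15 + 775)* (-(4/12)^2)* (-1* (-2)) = -175.56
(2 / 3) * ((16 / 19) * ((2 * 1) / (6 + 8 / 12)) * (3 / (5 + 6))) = 48 / 1045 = 0.05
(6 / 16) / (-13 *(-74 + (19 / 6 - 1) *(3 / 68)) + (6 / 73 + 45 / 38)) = 70737 / 181468465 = 0.00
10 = 10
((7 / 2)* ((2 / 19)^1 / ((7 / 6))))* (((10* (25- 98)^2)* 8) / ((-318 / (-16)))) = 6821120 / 1007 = 6773.70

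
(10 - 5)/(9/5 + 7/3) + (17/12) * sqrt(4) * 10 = 5495/186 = 29.54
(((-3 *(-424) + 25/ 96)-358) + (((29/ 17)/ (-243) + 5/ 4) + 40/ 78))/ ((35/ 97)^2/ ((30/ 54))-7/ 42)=14811367458845/ 1094395536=13533.83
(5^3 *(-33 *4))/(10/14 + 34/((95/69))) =-10972500/16897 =-649.38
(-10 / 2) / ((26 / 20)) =-50 / 13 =-3.85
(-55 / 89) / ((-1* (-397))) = -55 / 35333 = -0.00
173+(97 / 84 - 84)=7573 / 84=90.15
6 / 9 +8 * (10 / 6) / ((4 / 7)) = 24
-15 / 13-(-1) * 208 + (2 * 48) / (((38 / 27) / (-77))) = -1246205 / 247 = -5045.36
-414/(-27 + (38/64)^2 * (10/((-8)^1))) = 1695744/112397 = 15.09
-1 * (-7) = 7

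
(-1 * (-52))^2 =2704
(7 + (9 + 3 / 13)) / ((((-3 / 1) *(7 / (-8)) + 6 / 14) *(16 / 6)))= 1477 / 741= 1.99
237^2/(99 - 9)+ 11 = 6351/10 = 635.10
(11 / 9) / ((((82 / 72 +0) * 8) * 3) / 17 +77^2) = 187 / 907383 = 0.00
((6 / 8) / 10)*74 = 111 / 20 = 5.55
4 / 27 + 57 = 1543 / 27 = 57.15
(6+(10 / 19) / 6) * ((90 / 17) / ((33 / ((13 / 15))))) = 9022 / 10659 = 0.85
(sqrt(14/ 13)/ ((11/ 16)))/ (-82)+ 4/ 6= 2/ 3 - 8* sqrt(182)/ 5863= 0.65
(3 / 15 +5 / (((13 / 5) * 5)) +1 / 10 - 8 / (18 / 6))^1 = -773 / 390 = -1.98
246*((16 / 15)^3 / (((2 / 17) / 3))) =2854912 / 375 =7613.10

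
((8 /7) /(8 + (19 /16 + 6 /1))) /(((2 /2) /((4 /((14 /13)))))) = 3328 /11907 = 0.28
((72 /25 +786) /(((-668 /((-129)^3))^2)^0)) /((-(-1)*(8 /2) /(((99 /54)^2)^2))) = 48124967 /21600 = 2228.01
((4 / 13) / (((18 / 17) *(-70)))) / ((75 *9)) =-17 / 2764125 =-0.00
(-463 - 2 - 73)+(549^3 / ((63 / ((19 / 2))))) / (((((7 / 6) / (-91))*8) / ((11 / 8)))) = -149860133635 / 448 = -334509226.86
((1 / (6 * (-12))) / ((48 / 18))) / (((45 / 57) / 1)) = -0.01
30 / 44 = 0.68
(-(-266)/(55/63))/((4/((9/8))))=75411/880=85.69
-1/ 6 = -0.17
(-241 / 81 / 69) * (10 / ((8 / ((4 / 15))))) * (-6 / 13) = 0.01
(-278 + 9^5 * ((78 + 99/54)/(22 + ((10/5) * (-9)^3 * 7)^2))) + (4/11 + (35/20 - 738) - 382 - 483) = -1076375893233/572893519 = -1878.84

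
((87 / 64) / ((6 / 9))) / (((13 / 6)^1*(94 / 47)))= 783 / 1664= 0.47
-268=-268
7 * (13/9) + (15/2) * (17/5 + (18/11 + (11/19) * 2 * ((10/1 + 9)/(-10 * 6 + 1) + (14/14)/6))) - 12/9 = 5016391/110979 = 45.20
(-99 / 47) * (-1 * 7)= 693 / 47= 14.74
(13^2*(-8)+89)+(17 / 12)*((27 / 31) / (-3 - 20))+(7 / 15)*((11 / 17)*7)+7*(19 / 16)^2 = -58230548183 / 46544640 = -1251.07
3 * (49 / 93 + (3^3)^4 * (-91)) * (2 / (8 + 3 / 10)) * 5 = -449758513400 / 2573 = -174799266.77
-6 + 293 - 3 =284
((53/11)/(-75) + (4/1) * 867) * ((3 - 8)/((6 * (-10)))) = 2861047/9900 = 288.99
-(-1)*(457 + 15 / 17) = 457.88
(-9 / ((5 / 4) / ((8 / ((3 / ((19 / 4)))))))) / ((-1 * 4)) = 114 / 5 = 22.80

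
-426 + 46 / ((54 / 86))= -9524 / 27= -352.74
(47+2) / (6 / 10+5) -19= -41 / 4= -10.25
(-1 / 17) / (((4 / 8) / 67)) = -134 / 17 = -7.88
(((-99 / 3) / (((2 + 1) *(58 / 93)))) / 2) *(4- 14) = 5115 / 58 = 88.19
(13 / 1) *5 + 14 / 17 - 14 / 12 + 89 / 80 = 268339 / 4080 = 65.77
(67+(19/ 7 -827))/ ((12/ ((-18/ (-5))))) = -15903/ 70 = -227.19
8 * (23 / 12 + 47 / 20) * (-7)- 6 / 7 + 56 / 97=-2436386 / 10185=-239.21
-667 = -667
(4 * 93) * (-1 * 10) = -3720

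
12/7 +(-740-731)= -10285/7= -1469.29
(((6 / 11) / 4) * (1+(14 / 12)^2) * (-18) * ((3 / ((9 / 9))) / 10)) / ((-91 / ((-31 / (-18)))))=527 / 16016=0.03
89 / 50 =1.78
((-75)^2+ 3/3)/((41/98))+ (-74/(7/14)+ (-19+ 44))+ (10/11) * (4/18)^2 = 486759395/36531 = 13324.56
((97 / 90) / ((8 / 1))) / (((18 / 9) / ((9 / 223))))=97 / 35680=0.00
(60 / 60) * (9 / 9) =1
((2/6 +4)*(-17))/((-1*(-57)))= -221/171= -1.29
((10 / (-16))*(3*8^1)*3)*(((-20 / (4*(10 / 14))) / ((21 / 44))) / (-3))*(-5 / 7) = 1100 / 7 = 157.14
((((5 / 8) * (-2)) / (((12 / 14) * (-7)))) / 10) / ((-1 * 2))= -1 / 96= -0.01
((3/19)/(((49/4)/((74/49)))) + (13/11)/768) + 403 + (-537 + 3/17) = -876623071993/6551618304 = -133.80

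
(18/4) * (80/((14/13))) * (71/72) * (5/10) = 4615/28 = 164.82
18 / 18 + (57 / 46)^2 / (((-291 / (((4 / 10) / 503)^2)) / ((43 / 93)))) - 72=-714370361220948 / 10061554383175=-71.00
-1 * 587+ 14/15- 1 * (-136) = -6751/15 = -450.07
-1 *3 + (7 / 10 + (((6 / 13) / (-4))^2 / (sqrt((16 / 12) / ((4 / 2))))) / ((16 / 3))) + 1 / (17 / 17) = -13 / 10 + 27 *sqrt(6) / 21632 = -1.30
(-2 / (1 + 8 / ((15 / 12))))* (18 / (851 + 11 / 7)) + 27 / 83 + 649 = 2975138231 / 4581932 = 649.32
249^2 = 62001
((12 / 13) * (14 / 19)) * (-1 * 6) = -1008 / 247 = -4.08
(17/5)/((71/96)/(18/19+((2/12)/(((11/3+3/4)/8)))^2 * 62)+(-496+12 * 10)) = -114935232/12706695139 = -0.01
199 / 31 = 6.42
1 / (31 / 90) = 90 / 31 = 2.90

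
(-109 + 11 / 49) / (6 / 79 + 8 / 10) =-1052675 / 8477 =-124.18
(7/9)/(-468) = -7/4212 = -0.00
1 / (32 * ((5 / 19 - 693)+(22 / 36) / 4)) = -171 / 3789820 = -0.00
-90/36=-5/2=-2.50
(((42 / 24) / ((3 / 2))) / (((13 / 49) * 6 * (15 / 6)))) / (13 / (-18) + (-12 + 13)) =343 / 325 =1.06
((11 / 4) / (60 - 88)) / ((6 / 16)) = -11 / 42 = -0.26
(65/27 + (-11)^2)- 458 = -9034/27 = -334.59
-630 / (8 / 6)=-945 / 2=-472.50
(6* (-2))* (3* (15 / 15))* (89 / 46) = -69.65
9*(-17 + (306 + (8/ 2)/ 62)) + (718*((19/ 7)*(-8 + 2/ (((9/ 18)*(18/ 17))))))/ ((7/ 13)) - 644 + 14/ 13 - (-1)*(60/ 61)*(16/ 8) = -144413140085/ 10841103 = -13320.89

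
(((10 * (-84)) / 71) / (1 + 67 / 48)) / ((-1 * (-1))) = -4.94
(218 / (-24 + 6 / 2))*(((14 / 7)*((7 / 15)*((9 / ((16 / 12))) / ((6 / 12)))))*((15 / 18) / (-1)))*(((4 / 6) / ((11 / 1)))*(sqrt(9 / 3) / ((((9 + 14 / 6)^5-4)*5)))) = 0.00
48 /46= 24 /23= 1.04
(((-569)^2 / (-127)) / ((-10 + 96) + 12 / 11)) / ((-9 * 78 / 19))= 67666049 / 85409532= 0.79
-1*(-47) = 47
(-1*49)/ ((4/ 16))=-196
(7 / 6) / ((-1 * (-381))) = 7 / 2286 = 0.00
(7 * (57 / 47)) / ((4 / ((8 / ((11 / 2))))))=1596 / 517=3.09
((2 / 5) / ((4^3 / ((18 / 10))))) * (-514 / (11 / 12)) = -6939 / 1100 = -6.31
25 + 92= 117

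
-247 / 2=-123.50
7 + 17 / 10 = 87 / 10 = 8.70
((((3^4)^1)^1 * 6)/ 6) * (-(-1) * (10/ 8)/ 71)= 405/ 284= 1.43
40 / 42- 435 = -9115 / 21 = -434.05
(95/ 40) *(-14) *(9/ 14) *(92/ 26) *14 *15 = -412965/ 26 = -15883.27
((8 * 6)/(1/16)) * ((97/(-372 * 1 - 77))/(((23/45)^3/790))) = -5362873920000/5462983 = -981675.02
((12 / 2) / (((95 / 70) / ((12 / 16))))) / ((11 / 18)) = 1134 / 209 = 5.43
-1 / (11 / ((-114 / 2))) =5.18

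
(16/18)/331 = 8/2979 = 0.00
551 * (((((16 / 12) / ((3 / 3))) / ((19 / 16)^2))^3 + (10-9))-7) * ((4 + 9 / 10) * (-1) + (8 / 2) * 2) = -2943187058651 / 334273365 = -8804.73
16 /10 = 8 /5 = 1.60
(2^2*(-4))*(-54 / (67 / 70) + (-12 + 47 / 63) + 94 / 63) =1489840 / 1407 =1058.88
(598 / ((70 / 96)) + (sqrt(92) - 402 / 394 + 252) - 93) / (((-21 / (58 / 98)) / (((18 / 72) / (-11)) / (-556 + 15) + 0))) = -32595797 / 28148051470 - 29 * sqrt(23) / 12247158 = -0.00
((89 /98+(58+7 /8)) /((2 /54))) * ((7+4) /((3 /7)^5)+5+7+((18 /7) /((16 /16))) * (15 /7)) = 217183089145 /172872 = 1256323.11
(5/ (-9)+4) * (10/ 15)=62/ 27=2.30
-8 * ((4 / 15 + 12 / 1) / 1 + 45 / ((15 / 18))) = -7952 / 15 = -530.13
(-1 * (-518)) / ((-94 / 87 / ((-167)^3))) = 104946613779 / 47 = 2232906676.15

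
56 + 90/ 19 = 1154/ 19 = 60.74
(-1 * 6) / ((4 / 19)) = -57 / 2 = -28.50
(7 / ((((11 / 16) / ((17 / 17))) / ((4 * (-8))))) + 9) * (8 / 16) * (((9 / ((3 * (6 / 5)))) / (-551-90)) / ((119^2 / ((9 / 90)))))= 0.00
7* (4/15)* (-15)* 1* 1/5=-28/5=-5.60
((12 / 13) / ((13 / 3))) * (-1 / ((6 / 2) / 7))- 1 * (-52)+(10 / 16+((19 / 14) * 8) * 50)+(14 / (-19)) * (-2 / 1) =596.46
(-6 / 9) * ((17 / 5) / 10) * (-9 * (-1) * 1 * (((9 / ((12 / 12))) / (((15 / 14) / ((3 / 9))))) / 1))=-714 / 125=-5.71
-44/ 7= -6.29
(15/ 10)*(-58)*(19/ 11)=-1653/ 11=-150.27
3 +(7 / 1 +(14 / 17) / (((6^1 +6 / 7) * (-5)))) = 9.98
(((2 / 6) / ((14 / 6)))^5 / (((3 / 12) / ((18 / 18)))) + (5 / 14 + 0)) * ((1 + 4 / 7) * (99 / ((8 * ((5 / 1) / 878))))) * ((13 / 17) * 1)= 74659869999 / 80001320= 933.23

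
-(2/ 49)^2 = -4/ 2401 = -0.00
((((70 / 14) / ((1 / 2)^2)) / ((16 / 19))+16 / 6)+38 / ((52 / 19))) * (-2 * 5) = -31435 / 78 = -403.01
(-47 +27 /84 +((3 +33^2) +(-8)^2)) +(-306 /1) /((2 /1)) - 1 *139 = 22885 /28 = 817.32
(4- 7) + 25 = 22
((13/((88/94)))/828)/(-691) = -611/25174512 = -0.00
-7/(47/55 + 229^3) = -385/660494442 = -0.00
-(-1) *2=2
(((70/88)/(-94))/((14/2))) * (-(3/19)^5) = 0.00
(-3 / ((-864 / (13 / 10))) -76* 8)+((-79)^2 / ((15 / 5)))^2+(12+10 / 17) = 70619763167 / 16320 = 4327191.37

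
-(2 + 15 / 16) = -47 / 16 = -2.94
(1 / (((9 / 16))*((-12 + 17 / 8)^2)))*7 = 7168 / 56169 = 0.13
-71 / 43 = -1.65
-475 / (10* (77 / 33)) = -20.36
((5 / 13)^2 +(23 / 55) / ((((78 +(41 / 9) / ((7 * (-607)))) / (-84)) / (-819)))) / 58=10230129089407 / 1608034126270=6.36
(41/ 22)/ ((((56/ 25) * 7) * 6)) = 1025/ 51744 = 0.02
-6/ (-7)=6/ 7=0.86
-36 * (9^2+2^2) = -3060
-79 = -79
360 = 360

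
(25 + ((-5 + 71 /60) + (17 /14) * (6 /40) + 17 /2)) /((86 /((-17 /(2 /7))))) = -426479 /20640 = -20.66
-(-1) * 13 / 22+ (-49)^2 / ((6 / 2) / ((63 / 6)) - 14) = -184253 / 1056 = -174.48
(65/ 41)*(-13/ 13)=-65/ 41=-1.59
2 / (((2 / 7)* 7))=1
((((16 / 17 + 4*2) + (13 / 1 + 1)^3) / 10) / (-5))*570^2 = -304106400 / 17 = -17888611.76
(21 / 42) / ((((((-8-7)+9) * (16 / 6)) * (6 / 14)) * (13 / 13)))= -7 / 96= -0.07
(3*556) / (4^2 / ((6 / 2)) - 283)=-5004 / 833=-6.01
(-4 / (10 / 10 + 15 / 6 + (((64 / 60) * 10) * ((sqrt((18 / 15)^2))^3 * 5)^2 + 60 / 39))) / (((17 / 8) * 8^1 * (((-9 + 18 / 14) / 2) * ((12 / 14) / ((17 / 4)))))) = 398125 / 1054712259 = 0.00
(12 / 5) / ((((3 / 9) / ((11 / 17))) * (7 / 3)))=2.00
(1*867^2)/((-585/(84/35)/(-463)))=464042676/325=1427823.62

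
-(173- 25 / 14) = -2397 / 14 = -171.21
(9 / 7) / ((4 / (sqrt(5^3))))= 45*sqrt(5) / 28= 3.59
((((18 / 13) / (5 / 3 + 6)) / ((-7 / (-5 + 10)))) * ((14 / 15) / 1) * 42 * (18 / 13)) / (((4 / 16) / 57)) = -6205248 / 3887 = -1596.41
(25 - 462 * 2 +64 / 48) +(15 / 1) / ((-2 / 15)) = -6061 / 6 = -1010.17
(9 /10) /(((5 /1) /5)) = 9 /10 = 0.90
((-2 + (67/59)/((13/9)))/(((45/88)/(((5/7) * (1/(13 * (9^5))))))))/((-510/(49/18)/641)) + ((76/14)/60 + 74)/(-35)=-12614363281897537/5958988438180050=-2.12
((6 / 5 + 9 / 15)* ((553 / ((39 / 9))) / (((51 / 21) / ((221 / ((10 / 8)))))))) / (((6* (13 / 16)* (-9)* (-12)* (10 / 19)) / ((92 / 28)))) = 966644 / 4875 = 198.29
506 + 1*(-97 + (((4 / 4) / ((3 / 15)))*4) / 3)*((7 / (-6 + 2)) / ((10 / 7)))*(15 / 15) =73999 / 120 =616.66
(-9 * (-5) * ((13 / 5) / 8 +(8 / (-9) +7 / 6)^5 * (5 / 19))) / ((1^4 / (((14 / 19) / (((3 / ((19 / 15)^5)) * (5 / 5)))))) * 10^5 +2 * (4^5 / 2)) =2804849216981 / 24110969756115456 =0.00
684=684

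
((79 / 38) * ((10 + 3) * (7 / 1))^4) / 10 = 5417421919 / 380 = 14256373.47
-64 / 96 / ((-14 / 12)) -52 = -360 / 7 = -51.43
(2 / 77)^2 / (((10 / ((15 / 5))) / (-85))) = -102 / 5929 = -0.02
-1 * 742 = -742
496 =496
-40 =-40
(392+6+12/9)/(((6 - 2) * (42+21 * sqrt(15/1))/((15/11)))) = -2995/2541+2995 * sqrt(15)/5082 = 1.10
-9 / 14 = -0.64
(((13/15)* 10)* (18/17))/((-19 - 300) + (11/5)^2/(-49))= -47775/1661308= -0.03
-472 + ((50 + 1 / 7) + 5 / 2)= -5871 / 14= -419.36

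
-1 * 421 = -421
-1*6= -6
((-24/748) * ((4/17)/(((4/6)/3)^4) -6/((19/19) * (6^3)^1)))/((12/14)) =-103306/28611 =-3.61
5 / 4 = 1.25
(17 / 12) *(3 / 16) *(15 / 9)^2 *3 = 425 / 192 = 2.21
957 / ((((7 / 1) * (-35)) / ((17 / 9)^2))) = -92191 / 6615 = -13.94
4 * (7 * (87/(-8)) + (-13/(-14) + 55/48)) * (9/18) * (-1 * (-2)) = -24881/84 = -296.20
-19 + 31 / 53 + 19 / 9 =-7777 / 477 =-16.30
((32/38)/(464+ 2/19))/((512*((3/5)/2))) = 5/423264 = 0.00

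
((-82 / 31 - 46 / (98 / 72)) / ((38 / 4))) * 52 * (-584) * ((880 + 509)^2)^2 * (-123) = -1539250453475546117035392 / 28861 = -53333233549618728285.07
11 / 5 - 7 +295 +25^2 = 4576 / 5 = 915.20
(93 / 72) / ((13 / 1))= 31 / 312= 0.10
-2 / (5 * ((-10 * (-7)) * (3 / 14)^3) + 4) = -392 / 1459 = -0.27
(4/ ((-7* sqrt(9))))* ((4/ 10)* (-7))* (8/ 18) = 32/ 135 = 0.24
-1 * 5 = -5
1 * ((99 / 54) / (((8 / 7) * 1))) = 77 / 48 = 1.60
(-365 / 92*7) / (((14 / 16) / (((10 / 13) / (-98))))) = 3650 / 14651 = 0.25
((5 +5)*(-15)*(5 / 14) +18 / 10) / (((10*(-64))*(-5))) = -453 / 28000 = -0.02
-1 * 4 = -4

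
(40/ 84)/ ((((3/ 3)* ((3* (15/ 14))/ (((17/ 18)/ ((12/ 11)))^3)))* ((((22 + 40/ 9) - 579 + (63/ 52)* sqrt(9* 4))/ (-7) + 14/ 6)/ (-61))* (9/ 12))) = -36299115853/ 372487705488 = -0.10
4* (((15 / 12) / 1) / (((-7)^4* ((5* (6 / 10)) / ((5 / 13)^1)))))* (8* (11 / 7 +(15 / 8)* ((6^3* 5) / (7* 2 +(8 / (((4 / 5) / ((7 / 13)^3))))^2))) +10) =333271366850 / 1238223237069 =0.27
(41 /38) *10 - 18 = -137 /19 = -7.21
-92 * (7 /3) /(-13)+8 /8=683 /39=17.51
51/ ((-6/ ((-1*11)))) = 187/ 2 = 93.50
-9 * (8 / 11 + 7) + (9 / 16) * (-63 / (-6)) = -22401 / 352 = -63.64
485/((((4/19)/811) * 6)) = 7473365/24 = 311390.21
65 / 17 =3.82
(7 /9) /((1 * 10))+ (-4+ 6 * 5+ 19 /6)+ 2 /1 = 1406 /45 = 31.24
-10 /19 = -0.53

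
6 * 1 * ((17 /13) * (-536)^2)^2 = 143122611462144 /169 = 846879357764.17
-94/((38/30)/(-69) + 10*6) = -97290/62081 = -1.57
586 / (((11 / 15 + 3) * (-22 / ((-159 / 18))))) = 77645 / 1232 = 63.02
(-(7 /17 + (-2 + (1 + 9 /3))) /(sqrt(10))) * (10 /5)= -41 * sqrt(10) /85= -1.53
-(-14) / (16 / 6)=21 / 4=5.25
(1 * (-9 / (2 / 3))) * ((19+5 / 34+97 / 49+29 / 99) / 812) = -10598451 / 29761424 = -0.36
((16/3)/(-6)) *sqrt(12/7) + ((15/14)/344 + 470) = 2263535/4816-16 *sqrt(21)/63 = 468.84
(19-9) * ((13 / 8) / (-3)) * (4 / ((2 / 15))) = -325 / 2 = -162.50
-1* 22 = -22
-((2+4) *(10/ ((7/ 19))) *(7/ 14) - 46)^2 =-61504/ 49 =-1255.18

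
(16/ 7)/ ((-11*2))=-8/ 77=-0.10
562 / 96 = 281 / 48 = 5.85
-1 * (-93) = 93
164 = 164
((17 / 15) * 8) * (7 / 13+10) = 18632 / 195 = 95.55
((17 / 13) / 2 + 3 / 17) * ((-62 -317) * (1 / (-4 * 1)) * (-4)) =-139093 / 442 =-314.69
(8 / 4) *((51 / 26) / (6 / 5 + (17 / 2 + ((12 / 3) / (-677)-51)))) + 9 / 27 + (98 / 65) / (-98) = 935284 / 4194615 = 0.22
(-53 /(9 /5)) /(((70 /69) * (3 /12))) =-2438 /21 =-116.10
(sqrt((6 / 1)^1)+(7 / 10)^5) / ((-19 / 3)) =-3*sqrt(6) / 19-50421 / 1900000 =-0.41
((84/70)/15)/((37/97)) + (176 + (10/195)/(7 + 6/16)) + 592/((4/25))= 8250236494/2128425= 3876.22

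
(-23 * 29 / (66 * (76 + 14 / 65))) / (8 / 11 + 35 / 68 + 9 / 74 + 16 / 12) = -27270295 / 554652317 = -0.05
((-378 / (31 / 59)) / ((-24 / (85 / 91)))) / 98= 45135 / 157976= 0.29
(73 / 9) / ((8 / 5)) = 365 / 72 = 5.07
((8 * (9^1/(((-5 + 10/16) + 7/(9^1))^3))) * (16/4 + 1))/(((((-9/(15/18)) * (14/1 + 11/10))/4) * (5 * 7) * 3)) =33177600/18364295803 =0.00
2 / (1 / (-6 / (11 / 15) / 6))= -30 / 11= -2.73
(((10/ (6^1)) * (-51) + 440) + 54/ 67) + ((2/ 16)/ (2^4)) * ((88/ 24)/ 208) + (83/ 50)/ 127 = 6045642254471/ 16990771200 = 355.82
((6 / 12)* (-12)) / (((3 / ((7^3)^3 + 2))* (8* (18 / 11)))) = -147963233 / 24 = -6165134.71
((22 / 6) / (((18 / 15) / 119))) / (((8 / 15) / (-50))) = -818125 / 24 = -34088.54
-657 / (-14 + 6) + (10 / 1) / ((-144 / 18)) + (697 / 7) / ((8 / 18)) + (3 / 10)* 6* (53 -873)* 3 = -230893 / 56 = -4123.09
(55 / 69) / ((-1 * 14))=-55 / 966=-0.06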